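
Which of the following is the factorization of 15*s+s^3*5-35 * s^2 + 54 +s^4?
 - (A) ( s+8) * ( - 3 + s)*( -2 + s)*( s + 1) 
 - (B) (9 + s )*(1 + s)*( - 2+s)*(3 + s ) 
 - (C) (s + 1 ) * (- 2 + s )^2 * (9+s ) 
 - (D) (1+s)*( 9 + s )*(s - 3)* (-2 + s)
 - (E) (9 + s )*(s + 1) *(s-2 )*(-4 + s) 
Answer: D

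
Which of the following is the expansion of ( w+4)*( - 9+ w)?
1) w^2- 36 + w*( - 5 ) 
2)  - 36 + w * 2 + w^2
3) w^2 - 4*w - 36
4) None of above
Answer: 1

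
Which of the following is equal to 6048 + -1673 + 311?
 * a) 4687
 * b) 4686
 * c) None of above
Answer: b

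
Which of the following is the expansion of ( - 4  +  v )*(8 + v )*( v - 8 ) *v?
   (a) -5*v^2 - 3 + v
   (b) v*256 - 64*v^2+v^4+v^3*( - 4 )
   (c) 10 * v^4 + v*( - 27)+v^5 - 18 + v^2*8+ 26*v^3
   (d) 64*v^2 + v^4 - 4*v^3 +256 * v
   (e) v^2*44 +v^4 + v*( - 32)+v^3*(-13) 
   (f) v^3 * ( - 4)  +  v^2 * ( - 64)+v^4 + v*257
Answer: b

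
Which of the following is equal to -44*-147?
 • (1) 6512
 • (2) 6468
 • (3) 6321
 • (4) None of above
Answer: 2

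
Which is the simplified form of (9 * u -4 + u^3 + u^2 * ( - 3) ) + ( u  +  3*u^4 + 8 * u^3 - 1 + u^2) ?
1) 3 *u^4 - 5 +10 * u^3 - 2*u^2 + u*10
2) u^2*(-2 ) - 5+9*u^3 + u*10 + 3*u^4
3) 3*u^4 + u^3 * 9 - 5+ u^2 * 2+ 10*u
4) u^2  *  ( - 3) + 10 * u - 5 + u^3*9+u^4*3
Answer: 2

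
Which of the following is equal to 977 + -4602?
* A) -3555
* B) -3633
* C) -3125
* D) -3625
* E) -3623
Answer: D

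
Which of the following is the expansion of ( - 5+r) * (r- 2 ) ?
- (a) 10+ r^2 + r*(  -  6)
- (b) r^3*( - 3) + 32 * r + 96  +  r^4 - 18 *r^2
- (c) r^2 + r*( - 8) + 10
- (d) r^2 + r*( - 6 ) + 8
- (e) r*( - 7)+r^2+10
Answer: e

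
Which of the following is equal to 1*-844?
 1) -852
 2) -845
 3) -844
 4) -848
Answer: 3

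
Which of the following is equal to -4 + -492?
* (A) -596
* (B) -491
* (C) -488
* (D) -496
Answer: D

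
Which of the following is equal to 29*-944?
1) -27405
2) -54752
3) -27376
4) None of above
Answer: 3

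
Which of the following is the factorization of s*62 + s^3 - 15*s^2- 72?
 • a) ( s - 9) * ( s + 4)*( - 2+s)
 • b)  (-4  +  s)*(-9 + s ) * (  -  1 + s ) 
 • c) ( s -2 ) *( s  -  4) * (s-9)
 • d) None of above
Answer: c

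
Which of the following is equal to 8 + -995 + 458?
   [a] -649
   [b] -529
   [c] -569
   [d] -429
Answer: b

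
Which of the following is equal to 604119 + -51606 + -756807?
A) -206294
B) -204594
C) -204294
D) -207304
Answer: C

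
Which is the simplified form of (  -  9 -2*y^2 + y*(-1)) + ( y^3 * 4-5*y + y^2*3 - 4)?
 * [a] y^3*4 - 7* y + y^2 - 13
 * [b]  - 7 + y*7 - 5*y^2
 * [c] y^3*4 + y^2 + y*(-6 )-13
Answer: c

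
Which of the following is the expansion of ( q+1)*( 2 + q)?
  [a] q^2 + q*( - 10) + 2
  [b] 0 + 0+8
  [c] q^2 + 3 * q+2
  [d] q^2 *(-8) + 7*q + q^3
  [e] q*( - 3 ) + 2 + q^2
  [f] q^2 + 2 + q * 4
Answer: c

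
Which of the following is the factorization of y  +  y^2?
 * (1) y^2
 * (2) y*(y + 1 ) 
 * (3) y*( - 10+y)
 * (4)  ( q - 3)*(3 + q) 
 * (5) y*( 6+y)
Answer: 2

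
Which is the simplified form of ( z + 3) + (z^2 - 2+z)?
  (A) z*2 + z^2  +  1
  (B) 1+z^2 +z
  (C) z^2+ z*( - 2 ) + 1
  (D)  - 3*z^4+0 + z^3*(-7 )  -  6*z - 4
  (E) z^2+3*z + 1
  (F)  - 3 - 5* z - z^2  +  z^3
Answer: A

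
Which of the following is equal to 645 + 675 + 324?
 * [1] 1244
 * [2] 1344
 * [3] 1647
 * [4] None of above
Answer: 4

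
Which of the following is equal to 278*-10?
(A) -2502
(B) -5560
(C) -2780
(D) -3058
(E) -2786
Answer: C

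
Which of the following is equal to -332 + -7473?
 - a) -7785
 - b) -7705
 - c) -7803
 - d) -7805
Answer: d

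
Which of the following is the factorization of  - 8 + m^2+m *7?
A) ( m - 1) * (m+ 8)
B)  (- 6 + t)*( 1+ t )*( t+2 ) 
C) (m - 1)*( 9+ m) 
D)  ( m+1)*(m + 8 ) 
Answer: A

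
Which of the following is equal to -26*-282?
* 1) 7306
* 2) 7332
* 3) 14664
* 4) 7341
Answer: 2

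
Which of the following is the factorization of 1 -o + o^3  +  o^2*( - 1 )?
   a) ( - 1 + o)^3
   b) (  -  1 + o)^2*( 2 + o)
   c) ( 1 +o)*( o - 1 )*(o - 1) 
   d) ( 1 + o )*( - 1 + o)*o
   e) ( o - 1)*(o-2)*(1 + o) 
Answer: c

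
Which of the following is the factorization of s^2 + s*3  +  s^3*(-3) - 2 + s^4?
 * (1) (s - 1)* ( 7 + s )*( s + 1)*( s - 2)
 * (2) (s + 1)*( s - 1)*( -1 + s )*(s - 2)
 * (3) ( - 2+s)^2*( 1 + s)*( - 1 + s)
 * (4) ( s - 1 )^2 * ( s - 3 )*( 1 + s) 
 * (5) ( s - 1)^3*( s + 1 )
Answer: 2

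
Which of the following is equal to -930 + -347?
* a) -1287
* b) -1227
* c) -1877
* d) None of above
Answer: d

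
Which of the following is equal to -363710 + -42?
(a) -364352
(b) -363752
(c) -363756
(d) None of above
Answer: b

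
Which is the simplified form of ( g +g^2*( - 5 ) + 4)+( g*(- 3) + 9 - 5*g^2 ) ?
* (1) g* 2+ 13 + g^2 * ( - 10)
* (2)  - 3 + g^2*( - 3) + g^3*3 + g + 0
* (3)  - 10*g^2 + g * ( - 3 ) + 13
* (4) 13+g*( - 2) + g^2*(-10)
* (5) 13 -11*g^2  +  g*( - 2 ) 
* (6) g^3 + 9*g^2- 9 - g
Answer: 4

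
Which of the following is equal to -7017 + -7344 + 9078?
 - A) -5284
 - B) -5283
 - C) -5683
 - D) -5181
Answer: B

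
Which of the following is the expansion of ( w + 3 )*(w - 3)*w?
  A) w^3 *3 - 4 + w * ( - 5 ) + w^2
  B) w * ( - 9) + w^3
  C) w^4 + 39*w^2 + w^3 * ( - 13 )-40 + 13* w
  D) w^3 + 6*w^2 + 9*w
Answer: B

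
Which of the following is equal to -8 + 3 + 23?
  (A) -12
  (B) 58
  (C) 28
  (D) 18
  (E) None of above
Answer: D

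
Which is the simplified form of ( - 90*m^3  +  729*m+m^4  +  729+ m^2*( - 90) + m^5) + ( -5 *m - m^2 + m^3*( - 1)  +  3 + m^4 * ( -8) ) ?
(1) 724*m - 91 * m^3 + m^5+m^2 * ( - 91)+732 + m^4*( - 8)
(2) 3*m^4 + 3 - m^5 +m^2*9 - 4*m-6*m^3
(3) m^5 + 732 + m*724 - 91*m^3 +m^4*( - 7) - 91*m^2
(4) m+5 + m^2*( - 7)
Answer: 3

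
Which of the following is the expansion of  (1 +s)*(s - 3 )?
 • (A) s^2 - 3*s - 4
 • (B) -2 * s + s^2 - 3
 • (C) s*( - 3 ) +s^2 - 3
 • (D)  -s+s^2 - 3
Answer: B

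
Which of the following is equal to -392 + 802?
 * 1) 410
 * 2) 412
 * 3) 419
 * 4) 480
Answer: 1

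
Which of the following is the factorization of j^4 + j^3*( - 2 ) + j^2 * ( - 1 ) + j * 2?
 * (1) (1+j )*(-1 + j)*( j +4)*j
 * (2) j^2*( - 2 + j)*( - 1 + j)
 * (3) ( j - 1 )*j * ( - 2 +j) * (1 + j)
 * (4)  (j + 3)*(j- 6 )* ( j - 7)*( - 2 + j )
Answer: 3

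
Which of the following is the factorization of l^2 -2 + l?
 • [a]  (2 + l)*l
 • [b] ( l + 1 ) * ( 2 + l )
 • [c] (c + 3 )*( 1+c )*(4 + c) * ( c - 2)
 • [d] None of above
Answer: d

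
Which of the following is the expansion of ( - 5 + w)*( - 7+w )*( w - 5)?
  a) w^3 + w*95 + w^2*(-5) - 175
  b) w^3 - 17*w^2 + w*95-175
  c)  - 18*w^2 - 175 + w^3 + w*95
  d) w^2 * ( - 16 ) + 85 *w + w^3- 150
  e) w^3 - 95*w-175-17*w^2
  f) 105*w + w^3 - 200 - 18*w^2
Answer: b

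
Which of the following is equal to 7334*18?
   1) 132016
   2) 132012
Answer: 2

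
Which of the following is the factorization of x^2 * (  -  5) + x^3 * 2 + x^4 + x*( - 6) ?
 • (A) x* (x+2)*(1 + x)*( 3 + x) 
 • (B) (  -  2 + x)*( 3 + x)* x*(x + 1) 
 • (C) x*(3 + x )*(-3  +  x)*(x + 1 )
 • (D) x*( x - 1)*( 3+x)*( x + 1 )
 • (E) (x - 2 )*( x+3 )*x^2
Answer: B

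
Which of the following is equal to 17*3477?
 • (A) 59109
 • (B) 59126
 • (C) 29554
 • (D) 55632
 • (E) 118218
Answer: A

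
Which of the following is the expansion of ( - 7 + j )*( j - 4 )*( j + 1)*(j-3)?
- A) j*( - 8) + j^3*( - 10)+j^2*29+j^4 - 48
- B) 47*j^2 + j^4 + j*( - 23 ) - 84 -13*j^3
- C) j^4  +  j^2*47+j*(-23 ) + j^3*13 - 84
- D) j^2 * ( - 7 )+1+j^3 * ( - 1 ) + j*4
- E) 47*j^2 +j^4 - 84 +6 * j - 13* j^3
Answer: B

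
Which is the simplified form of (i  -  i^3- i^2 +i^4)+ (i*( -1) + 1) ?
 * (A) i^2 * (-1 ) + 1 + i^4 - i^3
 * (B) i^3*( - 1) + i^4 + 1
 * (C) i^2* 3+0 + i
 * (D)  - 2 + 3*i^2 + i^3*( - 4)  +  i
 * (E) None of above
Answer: A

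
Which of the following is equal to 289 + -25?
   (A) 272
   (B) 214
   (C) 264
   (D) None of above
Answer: C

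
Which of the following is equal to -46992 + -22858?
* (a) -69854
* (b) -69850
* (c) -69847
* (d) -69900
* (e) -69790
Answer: b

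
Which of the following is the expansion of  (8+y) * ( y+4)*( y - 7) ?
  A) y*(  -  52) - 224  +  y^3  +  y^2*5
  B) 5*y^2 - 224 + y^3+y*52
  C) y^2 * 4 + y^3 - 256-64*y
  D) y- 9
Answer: A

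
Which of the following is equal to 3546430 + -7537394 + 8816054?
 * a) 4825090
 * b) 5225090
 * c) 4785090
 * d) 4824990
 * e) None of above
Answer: a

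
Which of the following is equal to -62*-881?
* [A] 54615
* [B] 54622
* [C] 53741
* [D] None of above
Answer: B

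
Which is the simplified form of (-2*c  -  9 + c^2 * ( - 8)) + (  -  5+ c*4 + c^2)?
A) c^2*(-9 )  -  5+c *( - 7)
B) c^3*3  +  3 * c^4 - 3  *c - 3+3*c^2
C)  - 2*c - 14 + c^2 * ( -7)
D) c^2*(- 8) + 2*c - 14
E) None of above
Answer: E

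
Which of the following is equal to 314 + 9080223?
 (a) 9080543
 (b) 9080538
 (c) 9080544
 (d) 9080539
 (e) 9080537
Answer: e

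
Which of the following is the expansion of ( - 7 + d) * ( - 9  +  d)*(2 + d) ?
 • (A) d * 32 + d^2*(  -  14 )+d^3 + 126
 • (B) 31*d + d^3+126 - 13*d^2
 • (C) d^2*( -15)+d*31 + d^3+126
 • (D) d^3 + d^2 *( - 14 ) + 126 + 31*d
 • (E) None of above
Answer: D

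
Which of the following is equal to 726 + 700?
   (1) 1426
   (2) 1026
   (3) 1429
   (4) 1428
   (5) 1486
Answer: 1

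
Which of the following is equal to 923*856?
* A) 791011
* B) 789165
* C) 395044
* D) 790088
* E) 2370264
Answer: D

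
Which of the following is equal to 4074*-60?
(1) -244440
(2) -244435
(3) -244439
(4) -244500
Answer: 1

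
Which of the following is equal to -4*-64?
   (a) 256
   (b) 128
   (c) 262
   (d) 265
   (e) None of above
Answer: a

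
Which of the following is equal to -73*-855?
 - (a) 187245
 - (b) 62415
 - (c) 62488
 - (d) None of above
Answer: b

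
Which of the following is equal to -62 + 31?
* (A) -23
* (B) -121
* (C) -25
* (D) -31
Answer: D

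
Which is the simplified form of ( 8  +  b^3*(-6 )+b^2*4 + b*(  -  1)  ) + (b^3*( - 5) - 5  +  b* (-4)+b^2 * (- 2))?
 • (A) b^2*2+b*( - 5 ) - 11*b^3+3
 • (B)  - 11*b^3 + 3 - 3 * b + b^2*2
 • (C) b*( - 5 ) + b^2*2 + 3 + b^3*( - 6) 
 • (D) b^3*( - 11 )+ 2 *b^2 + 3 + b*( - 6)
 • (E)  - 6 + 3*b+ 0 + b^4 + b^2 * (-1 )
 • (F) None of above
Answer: A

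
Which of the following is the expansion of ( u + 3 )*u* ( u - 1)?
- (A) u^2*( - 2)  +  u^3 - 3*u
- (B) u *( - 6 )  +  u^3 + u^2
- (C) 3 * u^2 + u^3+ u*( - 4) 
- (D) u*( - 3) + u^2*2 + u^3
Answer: D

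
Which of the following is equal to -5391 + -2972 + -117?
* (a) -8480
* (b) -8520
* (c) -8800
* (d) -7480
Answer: a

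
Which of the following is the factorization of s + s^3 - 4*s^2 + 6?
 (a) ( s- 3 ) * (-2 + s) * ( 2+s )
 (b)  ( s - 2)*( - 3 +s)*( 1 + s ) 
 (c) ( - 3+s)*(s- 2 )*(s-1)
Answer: b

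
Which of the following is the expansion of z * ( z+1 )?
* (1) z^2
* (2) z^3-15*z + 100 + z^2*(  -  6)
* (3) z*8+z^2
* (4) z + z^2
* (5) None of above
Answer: 4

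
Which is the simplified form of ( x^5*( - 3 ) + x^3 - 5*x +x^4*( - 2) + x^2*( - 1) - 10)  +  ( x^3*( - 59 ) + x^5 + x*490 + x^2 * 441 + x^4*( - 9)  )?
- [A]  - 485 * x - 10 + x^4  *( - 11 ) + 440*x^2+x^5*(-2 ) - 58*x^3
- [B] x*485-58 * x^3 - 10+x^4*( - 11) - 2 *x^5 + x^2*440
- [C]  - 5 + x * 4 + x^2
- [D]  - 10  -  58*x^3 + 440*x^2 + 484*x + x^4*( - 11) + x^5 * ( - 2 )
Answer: B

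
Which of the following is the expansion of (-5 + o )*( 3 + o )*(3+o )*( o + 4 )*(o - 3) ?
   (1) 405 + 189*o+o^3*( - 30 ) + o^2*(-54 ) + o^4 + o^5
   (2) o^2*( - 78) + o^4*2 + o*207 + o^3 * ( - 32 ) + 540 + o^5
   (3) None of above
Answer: 2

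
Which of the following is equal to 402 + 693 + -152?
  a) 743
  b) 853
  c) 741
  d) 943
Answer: d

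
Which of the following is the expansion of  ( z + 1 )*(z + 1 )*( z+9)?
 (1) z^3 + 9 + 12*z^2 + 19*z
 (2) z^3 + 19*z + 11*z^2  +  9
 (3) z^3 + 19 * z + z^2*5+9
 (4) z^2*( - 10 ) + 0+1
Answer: 2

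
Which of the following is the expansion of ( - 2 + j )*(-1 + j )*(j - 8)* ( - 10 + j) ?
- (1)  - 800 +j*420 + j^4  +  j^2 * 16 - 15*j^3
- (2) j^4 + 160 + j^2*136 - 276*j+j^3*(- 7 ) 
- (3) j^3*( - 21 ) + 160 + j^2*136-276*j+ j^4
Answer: 3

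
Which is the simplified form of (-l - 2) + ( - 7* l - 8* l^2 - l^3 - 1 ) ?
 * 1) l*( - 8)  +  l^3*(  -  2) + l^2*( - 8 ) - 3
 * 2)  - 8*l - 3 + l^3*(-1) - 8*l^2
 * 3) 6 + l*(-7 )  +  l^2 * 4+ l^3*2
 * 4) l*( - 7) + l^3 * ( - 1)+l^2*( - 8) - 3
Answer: 2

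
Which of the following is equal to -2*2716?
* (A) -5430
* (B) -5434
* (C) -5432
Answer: C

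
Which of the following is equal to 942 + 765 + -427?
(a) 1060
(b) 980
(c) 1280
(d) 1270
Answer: c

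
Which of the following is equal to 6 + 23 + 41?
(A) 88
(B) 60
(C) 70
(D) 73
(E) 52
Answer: C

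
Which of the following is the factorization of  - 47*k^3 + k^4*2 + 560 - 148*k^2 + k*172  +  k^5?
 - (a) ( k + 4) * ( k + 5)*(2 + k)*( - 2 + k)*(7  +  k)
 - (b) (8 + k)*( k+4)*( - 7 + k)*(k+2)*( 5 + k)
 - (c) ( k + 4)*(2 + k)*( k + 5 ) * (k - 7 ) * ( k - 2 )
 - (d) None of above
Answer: c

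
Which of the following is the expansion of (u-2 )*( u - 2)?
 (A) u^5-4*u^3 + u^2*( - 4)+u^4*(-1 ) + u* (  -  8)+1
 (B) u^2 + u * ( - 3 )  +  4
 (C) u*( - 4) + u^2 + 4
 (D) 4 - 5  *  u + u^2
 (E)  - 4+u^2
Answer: C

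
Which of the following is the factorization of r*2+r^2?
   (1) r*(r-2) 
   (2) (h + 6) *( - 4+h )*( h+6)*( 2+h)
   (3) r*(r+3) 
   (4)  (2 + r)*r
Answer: 4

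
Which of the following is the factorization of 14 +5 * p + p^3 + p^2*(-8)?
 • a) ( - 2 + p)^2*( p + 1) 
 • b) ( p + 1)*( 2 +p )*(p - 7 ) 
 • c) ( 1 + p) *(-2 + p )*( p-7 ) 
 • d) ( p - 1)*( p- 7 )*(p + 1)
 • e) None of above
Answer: c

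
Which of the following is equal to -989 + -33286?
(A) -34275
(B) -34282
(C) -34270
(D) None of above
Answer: A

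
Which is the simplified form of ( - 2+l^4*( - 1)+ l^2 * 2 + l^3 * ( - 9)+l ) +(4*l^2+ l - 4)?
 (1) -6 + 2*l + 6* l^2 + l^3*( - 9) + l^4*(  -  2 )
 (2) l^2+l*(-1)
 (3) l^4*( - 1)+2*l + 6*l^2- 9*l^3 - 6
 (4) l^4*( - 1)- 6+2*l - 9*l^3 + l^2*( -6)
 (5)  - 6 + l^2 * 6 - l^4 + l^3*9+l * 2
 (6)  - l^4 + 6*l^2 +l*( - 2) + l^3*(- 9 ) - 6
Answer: 3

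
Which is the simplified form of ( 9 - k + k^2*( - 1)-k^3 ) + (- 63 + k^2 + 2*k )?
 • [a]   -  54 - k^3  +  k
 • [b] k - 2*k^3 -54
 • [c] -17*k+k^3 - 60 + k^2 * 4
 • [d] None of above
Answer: a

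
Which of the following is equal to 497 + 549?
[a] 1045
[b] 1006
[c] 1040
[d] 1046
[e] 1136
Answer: d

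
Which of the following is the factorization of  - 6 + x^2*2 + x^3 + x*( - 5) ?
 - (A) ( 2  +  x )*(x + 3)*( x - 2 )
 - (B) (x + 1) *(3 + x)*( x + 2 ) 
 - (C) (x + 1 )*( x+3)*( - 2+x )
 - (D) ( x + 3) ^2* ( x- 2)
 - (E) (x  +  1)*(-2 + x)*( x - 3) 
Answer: C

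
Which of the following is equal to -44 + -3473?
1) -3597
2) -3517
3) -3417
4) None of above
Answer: 2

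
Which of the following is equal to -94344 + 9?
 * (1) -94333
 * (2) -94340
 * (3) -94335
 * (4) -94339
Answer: 3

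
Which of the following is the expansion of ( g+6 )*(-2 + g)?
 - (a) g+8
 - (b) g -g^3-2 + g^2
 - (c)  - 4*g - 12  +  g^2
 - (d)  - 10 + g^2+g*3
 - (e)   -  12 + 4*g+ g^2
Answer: e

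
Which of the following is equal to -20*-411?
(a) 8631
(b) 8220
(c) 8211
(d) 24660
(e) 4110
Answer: b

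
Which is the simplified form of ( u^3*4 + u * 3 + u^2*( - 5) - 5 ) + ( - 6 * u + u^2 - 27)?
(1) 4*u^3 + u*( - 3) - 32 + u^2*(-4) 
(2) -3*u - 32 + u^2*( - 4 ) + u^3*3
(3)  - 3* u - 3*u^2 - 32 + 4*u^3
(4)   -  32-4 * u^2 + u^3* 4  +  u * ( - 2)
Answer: 1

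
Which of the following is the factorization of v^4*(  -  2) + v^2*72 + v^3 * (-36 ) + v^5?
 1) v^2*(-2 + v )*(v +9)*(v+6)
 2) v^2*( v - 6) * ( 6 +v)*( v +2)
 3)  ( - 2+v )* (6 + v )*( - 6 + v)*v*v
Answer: 3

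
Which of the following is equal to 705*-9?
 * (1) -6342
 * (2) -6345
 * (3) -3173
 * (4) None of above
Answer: 2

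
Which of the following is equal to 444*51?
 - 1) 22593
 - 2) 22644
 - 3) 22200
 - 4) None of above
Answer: 2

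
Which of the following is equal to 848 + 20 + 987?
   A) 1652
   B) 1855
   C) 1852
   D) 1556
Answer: B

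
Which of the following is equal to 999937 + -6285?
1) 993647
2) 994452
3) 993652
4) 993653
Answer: 3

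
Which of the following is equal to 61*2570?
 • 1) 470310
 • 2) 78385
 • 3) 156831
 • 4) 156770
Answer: 4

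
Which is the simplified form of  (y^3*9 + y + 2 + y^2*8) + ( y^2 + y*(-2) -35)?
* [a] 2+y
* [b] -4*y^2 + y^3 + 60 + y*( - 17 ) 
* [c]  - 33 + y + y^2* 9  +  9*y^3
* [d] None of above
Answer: d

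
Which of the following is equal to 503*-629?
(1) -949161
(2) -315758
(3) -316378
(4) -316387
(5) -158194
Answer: 4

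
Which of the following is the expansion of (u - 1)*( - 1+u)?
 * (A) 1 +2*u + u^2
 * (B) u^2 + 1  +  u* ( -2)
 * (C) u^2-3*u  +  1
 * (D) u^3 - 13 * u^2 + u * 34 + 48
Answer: B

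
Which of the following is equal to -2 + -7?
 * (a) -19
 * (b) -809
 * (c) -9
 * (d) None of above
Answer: c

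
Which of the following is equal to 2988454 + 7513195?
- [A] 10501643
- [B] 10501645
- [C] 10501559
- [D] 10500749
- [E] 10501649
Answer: E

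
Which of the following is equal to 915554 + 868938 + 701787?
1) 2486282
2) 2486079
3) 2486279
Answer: 3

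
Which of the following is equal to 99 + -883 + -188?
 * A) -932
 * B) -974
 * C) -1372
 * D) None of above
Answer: D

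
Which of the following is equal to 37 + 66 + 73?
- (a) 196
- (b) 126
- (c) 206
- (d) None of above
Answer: d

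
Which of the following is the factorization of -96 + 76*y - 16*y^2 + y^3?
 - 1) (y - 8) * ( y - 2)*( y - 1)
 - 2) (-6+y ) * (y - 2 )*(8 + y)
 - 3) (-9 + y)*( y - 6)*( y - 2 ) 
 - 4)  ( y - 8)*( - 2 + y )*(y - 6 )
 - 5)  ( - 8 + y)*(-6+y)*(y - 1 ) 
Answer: 4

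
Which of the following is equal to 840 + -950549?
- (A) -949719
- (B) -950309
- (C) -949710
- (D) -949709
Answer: D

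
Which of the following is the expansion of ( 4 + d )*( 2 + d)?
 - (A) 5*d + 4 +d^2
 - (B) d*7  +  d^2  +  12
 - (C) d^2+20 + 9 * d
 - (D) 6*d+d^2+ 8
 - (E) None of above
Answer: D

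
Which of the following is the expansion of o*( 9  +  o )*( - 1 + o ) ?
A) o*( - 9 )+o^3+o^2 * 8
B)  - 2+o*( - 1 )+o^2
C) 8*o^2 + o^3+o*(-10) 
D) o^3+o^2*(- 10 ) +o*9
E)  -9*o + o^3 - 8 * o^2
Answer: A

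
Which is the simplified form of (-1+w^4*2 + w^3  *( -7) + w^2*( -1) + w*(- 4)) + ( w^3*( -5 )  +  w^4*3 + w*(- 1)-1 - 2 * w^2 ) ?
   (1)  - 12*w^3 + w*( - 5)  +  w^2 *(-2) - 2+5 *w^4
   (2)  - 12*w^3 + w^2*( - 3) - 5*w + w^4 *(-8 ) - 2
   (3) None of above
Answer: 3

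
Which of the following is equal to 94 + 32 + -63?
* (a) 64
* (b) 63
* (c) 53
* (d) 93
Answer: b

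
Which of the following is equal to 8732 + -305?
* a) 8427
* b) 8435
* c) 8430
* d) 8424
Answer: a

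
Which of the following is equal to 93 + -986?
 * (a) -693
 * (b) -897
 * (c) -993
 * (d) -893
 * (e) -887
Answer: d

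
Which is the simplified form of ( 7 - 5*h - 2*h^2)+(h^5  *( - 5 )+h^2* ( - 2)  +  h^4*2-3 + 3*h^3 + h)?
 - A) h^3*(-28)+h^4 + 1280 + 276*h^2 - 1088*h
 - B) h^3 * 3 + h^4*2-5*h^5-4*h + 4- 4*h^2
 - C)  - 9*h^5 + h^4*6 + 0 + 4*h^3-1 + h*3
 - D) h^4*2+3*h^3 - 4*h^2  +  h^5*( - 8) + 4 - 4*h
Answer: B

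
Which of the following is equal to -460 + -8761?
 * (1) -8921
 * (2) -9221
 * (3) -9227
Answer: 2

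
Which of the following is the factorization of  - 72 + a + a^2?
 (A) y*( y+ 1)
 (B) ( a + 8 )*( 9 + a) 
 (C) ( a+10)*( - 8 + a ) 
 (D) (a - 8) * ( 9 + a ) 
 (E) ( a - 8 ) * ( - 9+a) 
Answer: D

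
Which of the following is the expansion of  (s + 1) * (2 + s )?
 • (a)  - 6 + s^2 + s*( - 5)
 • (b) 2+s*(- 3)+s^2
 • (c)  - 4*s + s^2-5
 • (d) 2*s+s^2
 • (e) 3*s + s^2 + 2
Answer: e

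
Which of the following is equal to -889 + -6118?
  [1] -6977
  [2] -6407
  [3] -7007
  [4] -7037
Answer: 3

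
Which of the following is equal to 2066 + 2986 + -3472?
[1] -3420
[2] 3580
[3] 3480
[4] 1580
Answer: 4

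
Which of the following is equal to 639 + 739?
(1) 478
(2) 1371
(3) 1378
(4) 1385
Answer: 3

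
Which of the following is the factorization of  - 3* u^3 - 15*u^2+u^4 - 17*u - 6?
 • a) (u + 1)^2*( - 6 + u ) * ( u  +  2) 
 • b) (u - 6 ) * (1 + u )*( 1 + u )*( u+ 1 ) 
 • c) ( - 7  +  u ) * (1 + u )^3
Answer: b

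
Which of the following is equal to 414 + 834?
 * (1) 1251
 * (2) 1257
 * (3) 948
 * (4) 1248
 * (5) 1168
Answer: 4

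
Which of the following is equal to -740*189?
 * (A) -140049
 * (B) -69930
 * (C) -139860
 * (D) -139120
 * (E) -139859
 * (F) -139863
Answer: C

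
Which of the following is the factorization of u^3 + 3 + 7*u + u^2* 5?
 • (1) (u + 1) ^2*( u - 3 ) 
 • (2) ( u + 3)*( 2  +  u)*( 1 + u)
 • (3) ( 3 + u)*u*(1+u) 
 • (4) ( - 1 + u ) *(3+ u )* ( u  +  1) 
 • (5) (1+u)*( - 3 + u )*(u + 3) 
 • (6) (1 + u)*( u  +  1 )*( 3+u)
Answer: 6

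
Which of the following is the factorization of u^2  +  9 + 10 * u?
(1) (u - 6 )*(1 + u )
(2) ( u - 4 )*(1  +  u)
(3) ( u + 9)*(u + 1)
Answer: 3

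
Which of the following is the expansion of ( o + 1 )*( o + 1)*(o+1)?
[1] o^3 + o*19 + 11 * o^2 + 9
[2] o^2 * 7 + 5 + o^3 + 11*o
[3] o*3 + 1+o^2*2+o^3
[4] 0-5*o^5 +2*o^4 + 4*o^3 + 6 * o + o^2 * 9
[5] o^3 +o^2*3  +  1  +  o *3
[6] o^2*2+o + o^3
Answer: 5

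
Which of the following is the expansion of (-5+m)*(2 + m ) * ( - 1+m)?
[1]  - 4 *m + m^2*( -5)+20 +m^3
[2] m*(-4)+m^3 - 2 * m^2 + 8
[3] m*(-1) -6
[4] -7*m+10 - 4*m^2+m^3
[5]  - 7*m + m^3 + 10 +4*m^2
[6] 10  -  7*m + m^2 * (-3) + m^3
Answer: 4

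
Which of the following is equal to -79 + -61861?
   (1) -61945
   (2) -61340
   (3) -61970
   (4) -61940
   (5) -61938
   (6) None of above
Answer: 4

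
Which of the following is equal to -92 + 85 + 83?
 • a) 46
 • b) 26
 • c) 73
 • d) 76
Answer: d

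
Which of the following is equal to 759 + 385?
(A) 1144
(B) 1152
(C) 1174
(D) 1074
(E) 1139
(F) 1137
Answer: A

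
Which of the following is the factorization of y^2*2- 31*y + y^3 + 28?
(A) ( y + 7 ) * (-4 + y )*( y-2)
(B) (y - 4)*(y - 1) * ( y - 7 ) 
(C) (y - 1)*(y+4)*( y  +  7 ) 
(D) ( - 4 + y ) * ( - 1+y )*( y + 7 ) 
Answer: D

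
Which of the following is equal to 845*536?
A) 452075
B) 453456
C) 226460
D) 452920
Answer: D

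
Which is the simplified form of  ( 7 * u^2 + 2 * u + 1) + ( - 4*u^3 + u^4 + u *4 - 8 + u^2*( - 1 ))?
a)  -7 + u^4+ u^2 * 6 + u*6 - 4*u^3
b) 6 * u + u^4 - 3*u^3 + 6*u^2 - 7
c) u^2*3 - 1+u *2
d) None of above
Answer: a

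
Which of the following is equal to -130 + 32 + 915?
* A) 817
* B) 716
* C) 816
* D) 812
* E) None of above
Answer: A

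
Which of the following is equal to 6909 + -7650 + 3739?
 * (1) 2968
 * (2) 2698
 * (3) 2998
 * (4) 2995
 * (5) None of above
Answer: 3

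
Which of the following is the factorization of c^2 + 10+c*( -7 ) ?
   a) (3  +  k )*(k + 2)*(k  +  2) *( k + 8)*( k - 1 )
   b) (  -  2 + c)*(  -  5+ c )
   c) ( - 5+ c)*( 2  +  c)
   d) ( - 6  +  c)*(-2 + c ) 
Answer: b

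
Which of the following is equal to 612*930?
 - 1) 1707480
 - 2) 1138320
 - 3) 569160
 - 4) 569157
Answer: 3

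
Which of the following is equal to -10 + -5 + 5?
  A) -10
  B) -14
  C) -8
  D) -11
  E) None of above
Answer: A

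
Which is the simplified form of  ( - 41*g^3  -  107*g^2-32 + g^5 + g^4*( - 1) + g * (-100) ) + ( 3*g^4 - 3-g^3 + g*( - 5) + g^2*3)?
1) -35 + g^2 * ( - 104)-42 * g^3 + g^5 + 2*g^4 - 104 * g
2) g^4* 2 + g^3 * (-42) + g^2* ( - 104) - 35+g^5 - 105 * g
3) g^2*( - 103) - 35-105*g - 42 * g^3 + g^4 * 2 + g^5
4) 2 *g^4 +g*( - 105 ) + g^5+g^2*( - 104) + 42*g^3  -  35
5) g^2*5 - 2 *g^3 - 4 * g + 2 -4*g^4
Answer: 2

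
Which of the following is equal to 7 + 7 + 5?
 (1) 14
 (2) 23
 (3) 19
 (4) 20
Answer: 3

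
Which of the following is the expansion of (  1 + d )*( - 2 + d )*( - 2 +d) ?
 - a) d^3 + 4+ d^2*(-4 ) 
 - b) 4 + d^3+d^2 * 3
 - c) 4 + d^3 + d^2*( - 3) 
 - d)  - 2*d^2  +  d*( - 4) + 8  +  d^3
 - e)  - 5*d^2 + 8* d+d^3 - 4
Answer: c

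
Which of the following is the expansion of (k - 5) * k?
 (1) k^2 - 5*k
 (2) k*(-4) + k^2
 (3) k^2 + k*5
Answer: 1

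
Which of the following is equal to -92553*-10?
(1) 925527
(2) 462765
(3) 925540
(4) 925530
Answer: 4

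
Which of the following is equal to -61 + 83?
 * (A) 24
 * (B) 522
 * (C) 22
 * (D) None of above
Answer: C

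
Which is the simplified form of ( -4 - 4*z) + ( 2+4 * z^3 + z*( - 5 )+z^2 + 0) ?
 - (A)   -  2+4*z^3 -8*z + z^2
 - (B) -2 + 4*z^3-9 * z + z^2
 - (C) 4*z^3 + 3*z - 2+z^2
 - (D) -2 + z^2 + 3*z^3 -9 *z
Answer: B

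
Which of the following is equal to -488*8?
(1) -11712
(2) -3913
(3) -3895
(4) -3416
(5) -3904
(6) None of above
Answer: 5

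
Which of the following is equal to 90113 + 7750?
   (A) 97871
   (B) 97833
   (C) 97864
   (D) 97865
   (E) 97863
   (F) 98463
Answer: E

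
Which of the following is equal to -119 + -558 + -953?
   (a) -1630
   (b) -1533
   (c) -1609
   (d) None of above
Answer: a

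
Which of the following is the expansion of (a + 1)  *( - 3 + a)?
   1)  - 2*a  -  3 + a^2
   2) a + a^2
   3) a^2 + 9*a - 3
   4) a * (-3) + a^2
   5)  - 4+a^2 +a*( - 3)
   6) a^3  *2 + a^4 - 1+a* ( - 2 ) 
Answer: 1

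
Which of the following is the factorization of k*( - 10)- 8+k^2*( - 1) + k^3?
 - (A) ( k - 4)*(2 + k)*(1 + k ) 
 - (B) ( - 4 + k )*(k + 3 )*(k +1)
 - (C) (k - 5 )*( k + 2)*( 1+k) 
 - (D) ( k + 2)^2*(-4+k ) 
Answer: A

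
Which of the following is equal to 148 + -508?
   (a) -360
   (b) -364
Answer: a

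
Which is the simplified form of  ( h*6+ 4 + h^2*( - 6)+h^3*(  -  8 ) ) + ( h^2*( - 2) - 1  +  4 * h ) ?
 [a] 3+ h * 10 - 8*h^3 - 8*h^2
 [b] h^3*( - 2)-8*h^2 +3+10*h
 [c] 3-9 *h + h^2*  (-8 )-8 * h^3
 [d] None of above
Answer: a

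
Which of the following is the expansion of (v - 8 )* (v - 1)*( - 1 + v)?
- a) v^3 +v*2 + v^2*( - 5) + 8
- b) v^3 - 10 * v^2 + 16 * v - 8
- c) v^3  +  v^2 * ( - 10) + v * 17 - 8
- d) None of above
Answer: c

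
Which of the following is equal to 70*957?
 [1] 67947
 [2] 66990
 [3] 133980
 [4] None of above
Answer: 2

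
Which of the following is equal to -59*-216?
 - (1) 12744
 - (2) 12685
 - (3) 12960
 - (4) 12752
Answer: 1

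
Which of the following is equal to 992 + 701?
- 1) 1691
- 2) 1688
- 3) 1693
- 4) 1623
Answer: 3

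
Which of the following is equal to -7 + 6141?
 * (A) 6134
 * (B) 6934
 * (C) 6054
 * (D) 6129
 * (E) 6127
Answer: A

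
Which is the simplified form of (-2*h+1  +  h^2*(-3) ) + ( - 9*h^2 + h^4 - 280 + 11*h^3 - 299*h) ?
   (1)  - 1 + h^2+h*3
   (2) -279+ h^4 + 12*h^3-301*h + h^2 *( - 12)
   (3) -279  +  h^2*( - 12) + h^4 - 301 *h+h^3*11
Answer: 3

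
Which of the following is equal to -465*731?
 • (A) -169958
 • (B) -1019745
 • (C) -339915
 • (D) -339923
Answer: C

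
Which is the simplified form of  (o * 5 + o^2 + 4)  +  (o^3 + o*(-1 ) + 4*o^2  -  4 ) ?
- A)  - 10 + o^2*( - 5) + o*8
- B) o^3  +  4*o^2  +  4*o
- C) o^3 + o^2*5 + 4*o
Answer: C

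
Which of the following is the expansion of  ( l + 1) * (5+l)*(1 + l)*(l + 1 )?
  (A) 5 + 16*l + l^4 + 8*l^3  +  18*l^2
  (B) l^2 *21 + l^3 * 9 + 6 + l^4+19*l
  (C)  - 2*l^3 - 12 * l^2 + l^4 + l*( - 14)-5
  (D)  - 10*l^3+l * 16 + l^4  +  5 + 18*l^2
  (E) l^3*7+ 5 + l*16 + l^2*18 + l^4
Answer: A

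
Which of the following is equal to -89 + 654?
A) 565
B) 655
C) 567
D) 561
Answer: A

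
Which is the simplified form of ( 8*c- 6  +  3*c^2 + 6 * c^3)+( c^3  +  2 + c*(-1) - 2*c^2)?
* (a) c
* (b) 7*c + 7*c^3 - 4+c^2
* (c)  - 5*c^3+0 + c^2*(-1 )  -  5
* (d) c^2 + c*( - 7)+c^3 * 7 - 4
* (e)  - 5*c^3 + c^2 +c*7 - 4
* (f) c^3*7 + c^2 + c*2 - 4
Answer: b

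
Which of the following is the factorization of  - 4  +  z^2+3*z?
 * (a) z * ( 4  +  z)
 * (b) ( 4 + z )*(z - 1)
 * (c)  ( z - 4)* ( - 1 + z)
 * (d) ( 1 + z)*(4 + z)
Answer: b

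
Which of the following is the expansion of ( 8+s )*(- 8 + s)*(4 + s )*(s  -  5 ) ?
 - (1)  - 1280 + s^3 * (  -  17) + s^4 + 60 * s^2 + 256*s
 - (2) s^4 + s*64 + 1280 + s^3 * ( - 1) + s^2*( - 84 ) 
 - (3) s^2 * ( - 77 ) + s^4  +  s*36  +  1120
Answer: 2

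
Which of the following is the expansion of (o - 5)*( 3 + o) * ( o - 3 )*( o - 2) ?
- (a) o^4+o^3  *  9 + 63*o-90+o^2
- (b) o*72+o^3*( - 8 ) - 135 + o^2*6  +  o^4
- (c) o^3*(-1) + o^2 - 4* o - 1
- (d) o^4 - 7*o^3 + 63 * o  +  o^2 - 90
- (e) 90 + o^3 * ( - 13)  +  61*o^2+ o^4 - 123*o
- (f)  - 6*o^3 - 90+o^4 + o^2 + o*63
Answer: d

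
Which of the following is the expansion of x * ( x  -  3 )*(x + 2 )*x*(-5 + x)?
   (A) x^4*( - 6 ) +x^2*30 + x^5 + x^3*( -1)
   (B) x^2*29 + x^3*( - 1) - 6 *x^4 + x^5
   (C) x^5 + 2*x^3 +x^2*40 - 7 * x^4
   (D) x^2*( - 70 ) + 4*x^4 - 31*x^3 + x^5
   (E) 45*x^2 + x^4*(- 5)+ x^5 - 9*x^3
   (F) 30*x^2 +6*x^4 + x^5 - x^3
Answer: A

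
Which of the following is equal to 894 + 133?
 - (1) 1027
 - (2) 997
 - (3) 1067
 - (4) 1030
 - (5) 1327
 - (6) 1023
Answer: 1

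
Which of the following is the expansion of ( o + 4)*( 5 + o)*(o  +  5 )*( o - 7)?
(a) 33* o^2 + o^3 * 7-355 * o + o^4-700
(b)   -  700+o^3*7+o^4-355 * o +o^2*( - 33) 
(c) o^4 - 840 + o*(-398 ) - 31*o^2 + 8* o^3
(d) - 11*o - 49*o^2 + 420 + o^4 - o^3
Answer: b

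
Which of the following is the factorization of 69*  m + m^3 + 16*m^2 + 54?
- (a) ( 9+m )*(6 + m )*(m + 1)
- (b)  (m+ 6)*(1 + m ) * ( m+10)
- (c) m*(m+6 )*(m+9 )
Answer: a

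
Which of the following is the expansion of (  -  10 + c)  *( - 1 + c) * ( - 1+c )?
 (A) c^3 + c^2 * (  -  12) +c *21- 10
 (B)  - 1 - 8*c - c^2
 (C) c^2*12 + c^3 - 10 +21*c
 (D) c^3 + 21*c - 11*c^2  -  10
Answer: A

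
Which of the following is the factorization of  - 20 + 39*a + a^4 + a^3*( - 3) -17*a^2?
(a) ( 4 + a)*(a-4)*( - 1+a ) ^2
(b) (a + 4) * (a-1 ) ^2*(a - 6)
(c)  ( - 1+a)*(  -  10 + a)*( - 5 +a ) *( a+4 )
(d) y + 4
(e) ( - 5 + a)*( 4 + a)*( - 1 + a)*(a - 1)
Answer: e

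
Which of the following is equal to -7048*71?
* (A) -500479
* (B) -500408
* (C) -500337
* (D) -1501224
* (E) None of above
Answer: B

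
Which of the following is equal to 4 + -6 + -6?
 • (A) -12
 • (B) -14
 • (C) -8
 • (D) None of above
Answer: C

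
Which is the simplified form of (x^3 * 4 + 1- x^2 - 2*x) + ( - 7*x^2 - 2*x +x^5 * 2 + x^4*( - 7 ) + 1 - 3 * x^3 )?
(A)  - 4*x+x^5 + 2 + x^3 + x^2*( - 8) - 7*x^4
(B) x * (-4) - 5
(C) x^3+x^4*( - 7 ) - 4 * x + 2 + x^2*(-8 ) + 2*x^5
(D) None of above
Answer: C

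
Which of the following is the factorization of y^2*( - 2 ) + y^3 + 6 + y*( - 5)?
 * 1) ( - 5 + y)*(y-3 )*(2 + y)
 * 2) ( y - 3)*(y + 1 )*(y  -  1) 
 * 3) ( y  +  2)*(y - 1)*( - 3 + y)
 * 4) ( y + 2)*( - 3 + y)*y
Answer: 3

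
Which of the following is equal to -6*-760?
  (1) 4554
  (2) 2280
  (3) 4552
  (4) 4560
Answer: 4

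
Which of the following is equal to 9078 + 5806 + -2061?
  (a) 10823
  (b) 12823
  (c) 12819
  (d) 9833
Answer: b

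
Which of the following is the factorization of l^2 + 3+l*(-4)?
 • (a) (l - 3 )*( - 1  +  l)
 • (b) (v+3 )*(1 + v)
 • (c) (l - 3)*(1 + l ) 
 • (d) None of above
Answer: a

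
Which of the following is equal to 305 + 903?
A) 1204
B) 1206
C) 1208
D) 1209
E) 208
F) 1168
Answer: C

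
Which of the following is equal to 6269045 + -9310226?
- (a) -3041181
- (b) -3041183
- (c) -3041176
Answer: a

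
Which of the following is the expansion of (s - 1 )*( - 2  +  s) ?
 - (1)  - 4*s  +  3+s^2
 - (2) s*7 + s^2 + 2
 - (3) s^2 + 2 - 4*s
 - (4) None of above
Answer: 4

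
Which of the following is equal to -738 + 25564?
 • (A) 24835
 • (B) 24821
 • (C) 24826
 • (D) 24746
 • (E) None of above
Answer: C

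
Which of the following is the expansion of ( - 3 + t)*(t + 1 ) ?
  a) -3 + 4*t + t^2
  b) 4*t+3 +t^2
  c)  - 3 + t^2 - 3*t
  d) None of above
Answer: d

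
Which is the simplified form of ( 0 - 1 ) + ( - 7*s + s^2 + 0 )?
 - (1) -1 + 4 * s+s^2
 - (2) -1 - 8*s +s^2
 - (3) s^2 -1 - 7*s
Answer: 3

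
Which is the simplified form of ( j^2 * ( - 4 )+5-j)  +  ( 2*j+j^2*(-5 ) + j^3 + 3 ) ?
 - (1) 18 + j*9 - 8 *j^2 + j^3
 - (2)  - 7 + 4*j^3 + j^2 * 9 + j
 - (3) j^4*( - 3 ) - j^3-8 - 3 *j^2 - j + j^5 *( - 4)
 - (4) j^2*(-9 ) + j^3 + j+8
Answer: 4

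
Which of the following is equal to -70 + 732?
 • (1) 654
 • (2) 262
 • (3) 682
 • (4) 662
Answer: 4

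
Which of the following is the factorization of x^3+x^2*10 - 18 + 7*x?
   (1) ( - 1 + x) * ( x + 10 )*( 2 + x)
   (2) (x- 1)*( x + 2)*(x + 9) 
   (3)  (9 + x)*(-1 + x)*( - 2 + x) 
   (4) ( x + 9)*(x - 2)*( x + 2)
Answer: 2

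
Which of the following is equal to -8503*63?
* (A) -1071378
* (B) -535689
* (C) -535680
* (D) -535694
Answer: B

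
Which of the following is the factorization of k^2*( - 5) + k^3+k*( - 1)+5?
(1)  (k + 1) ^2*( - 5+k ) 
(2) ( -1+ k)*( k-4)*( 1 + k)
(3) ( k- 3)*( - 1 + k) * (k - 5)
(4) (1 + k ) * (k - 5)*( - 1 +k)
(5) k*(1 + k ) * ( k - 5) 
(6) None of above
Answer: 4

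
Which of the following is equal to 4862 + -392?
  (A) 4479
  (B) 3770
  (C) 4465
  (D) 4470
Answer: D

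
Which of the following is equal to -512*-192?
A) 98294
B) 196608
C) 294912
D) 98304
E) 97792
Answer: D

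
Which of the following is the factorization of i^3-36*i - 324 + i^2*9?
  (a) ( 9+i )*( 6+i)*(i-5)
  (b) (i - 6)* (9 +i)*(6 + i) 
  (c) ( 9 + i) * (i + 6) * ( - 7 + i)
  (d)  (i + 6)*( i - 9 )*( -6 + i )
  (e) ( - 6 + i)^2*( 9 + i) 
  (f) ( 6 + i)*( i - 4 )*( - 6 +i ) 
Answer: b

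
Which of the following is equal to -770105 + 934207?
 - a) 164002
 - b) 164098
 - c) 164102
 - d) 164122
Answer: c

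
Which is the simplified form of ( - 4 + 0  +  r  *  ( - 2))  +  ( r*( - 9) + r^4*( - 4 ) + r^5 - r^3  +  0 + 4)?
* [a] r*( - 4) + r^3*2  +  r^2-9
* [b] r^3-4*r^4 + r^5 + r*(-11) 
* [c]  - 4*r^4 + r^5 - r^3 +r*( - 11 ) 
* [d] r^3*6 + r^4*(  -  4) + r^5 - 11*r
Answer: c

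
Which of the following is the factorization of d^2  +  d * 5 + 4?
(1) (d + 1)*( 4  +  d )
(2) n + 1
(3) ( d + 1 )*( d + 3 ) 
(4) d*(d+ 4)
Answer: 1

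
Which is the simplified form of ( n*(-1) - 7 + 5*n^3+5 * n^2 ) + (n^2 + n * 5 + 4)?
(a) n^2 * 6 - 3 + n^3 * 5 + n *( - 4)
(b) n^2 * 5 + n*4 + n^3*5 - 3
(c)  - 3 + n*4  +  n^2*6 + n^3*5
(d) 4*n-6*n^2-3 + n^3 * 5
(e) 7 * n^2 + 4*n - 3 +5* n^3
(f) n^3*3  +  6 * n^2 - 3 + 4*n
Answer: c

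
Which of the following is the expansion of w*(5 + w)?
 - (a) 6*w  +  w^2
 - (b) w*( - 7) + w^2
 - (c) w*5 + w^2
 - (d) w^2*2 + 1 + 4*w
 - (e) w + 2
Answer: c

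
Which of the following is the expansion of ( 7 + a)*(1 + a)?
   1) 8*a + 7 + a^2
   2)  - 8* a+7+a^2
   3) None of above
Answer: 1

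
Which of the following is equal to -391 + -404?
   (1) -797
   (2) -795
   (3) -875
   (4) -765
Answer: 2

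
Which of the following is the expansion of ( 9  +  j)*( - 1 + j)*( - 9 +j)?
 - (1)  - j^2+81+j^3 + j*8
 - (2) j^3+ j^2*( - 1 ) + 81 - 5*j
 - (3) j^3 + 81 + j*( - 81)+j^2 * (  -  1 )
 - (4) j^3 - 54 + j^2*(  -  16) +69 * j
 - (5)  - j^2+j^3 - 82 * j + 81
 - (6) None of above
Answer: 3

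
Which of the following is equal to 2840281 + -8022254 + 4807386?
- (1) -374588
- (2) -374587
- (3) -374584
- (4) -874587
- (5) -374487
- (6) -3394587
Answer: 2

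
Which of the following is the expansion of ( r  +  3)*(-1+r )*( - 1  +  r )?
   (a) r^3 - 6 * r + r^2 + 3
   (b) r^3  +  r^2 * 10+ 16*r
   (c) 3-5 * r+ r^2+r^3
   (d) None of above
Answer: c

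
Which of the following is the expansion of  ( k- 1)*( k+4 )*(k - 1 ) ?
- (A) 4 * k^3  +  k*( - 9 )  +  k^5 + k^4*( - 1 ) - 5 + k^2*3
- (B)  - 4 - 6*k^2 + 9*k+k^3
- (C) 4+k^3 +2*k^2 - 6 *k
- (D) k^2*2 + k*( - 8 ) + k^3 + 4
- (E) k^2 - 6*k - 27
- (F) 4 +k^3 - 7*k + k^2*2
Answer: F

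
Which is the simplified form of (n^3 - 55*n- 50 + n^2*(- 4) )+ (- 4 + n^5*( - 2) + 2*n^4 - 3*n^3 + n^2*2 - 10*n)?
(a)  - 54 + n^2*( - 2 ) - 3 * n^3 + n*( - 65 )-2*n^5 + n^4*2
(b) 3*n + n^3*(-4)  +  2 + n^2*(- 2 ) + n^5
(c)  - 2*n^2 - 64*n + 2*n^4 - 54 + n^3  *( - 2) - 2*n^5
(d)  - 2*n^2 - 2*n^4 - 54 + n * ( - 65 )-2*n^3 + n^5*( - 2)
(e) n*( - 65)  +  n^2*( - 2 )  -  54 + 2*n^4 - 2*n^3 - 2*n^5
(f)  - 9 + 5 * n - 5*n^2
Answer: e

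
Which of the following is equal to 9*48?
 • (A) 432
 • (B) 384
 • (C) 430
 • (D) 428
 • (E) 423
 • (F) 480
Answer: A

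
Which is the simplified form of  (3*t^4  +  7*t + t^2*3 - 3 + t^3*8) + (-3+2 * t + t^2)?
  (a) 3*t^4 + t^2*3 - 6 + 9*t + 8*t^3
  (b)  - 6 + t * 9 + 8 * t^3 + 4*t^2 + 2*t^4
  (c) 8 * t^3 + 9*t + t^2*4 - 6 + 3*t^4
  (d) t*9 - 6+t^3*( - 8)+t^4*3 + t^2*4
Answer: c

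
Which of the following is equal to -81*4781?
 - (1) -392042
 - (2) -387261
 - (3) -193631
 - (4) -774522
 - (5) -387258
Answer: 2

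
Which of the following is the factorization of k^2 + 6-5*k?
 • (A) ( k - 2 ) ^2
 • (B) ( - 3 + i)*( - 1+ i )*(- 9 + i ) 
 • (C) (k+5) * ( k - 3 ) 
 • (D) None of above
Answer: D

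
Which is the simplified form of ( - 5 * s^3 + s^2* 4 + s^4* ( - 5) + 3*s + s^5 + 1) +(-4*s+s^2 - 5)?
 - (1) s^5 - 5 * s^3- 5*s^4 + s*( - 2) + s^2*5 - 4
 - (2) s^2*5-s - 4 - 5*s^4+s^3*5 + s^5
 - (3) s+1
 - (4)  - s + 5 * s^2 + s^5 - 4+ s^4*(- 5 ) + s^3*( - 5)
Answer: 4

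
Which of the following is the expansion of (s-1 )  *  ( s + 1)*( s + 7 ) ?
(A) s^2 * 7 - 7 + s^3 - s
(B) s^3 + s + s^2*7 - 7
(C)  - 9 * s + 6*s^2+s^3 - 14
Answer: A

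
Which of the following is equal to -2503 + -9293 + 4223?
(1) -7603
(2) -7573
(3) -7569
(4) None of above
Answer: 2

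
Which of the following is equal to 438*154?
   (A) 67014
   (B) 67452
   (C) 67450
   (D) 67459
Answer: B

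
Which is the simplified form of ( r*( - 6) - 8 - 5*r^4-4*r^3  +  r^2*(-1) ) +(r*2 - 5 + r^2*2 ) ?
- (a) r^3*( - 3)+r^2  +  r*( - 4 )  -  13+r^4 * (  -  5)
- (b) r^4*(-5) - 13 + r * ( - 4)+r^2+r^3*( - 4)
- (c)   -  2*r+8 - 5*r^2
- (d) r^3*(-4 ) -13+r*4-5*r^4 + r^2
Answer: b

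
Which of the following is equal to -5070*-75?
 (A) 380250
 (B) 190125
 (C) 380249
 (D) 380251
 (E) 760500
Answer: A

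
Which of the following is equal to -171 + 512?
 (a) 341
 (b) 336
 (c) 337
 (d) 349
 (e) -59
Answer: a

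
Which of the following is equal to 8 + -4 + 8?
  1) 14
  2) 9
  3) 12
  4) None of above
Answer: 3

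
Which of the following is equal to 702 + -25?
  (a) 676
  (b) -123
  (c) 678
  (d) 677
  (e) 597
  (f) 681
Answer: d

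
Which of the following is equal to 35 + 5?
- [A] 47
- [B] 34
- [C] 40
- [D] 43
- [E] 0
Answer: C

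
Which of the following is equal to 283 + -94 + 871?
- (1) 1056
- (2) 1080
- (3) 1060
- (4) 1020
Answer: 3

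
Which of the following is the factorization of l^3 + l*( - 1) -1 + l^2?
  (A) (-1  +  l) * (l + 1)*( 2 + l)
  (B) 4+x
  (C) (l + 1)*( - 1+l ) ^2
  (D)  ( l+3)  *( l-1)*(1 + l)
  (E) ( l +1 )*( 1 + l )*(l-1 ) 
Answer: E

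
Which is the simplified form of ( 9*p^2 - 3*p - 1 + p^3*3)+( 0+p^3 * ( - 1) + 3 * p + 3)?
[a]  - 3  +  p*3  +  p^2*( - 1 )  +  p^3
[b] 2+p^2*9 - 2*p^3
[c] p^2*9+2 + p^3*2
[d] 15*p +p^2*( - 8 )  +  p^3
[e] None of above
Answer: c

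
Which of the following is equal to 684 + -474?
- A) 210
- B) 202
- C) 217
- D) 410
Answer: A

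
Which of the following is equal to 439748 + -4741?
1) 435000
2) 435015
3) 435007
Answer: 3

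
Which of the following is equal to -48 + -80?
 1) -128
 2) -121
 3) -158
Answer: 1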